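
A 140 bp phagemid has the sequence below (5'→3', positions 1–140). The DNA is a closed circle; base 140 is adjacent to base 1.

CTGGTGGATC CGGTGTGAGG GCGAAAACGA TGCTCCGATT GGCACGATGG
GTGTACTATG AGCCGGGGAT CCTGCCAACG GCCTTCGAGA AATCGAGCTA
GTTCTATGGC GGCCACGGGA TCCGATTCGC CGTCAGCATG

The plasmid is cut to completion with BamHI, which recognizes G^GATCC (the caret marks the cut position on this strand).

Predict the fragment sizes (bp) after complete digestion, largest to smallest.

BamHI sites (GGATCC) start at positions 6, 67, 118.
BamHI cuts after the first base of each site, so after positions 6, 67, 118.
Circular molecule, 3 cuts → 3 fragments:
  7–67 → 61 bp
  68–118 → 51 bp
  119–140 then 1–6 → 22 + 6 = 28 bp
Sorted largest to smallest: 61, 51, 28 bp.

61, 51, 28 bp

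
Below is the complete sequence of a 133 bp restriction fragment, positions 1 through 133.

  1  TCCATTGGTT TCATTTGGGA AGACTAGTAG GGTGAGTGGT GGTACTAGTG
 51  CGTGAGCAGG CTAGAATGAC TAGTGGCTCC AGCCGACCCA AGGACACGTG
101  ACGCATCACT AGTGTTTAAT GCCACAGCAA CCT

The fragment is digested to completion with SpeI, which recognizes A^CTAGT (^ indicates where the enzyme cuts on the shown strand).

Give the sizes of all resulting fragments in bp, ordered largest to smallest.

39, 25, 25, 23, 21 bp

SpeI sites (ACTAGT) start at positions 23, 44, 69, 108.
SpeI cuts after the first base of each site, so after positions 23, 44, 69, 108.
Linear molecule, 4 cuts → 5 fragments:
  1–23 → 23 bp
  24–44 → 21 bp
  45–69 → 25 bp
  70–108 → 39 bp
  109–133 → 25 bp
Sorted largest to smallest: 39, 25, 25, 23, 21 bp.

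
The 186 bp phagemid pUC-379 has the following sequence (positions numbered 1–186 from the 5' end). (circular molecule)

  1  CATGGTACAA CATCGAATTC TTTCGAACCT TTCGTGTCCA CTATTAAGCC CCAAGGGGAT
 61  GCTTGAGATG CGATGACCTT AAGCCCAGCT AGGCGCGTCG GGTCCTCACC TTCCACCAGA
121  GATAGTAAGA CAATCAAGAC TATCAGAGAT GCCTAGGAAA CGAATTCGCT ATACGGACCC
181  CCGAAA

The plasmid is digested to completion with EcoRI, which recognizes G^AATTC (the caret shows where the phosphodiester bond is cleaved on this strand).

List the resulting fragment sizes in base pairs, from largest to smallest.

147, 39 bp

EcoRI sites (GAATTC) start at positions 15, 162.
EcoRI cuts after the first base of each site, so after positions 15, 162.
Circular molecule, 2 cuts → 2 fragments:
  16–162 → 147 bp
  163–186 then 1–15 → 24 + 15 = 39 bp
Sorted largest to smallest: 147, 39 bp.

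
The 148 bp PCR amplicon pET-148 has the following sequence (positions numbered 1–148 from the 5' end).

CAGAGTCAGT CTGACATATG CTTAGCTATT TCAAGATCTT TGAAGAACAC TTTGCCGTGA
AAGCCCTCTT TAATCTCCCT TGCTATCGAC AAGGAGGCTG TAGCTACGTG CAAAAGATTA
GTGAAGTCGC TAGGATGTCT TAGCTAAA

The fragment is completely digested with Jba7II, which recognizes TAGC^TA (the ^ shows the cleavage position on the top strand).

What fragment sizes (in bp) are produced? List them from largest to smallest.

78, 40, 26, 4 bp

Jba7II sites (TAGCTA) start at positions 23, 101, 141.
Jba7II cuts after base 4 of each site, so after positions 26, 104, 144.
Linear molecule, 3 cuts → 4 fragments:
  1–26 → 26 bp
  27–104 → 78 bp
  105–144 → 40 bp
  145–148 → 4 bp
Sorted largest to smallest: 78, 40, 26, 4 bp.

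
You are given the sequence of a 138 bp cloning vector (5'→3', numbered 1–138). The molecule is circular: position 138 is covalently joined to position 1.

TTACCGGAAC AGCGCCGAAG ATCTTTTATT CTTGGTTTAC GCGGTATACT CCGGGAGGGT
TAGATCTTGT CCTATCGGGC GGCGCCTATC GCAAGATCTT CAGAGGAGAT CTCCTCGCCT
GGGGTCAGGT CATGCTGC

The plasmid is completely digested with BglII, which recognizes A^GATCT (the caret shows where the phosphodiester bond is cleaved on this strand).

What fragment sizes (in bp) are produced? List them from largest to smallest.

BglII sites (AGATCT) start at positions 19, 62, 94, 107.
BglII cuts after the first base of each site, so after positions 19, 62, 94, 107.
Circular molecule, 4 cuts → 4 fragments:
  20–62 → 43 bp
  63–94 → 32 bp
  95–107 → 13 bp
  108–138 then 1–19 → 31 + 19 = 50 bp
Sorted largest to smallest: 50, 43, 32, 13 bp.

50, 43, 32, 13 bp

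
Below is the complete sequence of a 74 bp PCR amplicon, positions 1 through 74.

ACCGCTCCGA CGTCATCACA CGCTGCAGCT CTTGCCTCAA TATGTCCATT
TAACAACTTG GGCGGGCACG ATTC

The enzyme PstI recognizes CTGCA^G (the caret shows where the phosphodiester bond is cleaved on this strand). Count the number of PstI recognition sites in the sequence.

CTGCAG occurs starting at position 23.
PstI cuts at 1 site.

1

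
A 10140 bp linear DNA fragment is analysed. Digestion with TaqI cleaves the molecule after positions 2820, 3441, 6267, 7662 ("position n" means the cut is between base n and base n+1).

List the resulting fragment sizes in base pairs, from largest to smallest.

2826, 2820, 2478, 1395, 621 bp

Linear molecule, 4 cuts → 5 fragments:
  2820 − 0 = 2820 bp
  3441 − 2820 = 621 bp
  6267 − 3441 = 2826 bp
  7662 − 6267 = 1395 bp
  10140 − 7662 = 2478 bp
Sorted largest to smallest: 2826, 2820, 2478, 1395, 621 bp.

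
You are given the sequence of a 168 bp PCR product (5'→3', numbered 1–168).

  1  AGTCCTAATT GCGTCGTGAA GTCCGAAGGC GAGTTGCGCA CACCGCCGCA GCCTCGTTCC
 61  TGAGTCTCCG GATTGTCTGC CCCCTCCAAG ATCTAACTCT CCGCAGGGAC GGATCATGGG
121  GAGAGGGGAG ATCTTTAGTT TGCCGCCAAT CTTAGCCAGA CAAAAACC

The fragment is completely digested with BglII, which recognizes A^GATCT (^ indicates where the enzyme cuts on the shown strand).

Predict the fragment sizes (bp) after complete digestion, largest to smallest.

BglII sites (AGATCT) start at positions 89, 129.
BglII cuts after the first base of each site, so after positions 89, 129.
Linear molecule, 2 cuts → 3 fragments:
  1–89 → 89 bp
  90–129 → 40 bp
  130–168 → 39 bp
Sorted largest to smallest: 89, 40, 39 bp.

89, 40, 39 bp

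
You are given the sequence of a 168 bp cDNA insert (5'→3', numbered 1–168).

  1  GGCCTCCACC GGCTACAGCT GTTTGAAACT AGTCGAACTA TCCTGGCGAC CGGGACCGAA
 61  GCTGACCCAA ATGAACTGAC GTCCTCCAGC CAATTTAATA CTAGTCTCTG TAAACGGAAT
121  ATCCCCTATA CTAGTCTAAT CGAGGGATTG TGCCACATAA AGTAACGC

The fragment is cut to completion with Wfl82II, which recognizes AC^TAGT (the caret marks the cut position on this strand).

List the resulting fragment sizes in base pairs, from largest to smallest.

72, 37, 30, 29 bp

Wfl82II sites (ACTAGT) start at positions 28, 100, 130.
Wfl82II cuts after base 2 of each site, so after positions 29, 101, 131.
Linear molecule, 3 cuts → 4 fragments:
  1–29 → 29 bp
  30–101 → 72 bp
  102–131 → 30 bp
  132–168 → 37 bp
Sorted largest to smallest: 72, 37, 30, 29 bp.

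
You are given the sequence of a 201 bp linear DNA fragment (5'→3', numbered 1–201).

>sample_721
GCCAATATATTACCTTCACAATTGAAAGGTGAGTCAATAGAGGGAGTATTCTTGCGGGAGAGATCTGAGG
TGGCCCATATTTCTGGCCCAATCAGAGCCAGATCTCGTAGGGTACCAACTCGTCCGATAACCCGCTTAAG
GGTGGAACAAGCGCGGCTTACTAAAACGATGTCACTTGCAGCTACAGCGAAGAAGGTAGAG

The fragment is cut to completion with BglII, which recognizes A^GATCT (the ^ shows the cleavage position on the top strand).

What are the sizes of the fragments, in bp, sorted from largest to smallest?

BglII sites (AGATCT) start at positions 61, 100.
BglII cuts after the first base of each site, so after positions 61, 100.
Linear molecule, 2 cuts → 3 fragments:
  1–61 → 61 bp
  62–100 → 39 bp
  101–201 → 101 bp
Sorted largest to smallest: 101, 61, 39 bp.

101, 61, 39 bp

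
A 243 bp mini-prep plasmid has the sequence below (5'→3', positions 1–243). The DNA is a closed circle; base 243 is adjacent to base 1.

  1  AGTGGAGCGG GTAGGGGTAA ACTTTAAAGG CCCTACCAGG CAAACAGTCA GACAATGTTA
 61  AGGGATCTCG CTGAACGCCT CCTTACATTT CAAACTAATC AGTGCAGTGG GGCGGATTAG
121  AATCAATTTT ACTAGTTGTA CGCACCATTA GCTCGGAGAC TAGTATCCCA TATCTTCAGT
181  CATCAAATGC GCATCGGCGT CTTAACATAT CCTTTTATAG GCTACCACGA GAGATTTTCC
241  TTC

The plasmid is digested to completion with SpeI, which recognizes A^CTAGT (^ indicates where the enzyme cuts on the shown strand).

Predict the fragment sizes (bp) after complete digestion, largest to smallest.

SpeI sites (ACTAGT) start at positions 131, 159.
SpeI cuts after the first base of each site, so after positions 131, 159.
Circular molecule, 2 cuts → 2 fragments:
  132–159 → 28 bp
  160–243 then 1–131 → 84 + 131 = 215 bp
Sorted largest to smallest: 215, 28 bp.

215, 28 bp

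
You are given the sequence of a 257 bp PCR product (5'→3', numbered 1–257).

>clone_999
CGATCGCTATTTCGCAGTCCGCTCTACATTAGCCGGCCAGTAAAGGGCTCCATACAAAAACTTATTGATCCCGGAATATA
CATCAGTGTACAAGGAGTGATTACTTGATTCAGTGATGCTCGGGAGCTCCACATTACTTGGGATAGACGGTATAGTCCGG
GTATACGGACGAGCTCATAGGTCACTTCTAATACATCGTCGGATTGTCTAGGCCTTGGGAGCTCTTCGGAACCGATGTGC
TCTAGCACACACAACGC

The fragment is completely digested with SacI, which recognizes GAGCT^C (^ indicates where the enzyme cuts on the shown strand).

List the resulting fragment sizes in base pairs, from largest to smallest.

SacI sites (GAGCTC) start at positions 124, 171, 219.
SacI cuts after base 5 of each site (before the last base), so after positions 128, 175, 223.
Linear molecule, 3 cuts → 4 fragments:
  1–128 → 128 bp
  129–175 → 47 bp
  176–223 → 48 bp
  224–257 → 34 bp
Sorted largest to smallest: 128, 48, 47, 34 bp.

128, 48, 47, 34 bp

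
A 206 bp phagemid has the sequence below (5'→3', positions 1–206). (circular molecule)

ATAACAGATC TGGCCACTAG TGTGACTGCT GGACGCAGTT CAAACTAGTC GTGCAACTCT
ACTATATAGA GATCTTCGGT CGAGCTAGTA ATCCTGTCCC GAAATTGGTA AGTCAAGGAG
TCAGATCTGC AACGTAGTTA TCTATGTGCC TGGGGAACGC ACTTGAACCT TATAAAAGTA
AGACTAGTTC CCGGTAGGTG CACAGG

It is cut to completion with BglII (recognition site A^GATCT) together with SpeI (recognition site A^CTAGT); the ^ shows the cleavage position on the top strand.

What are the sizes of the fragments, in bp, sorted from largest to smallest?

60, 53, 29, 28, 26, 10 bp

BglII sites (AGATCT) start at positions 6, 70, 123.
BglII cuts after the first base of each site, so after positions 6, 70, 123.
SpeI sites (ACTAGT) start at positions 16, 44, 183.
SpeI cuts after the first base of each site, so after positions 16, 44, 183.
Combined cut positions: 6, 16, 44, 70, 123, 183.
Circular molecule, 6 cuts → 6 fragments:
  7–16 → 10 bp
  17–44 → 28 bp
  45–70 → 26 bp
  71–123 → 53 bp
  124–183 → 60 bp
  184–206 then 1–6 → 23 + 6 = 29 bp
Sorted largest to smallest: 60, 53, 29, 28, 26, 10 bp.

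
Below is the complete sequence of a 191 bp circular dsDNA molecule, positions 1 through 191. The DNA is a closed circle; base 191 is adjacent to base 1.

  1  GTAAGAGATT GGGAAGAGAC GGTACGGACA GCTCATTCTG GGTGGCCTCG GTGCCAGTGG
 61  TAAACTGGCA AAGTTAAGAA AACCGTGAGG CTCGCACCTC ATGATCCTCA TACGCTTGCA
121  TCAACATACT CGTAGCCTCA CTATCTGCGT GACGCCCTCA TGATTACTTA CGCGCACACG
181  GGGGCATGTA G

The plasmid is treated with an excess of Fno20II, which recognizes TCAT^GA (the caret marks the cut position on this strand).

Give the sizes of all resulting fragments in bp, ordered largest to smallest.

Fno20II sites (TCATGA) start at positions 99, 158.
Fno20II cuts after base 4 of each site, so after positions 102, 161.
Circular molecule, 2 cuts → 2 fragments:
  103–161 → 59 bp
  162–191 then 1–102 → 30 + 102 = 132 bp
Sorted largest to smallest: 132, 59 bp.

132, 59 bp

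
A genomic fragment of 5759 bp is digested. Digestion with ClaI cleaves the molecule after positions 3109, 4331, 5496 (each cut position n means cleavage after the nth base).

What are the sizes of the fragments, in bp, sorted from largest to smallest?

3109, 1222, 1165, 263 bp

Linear molecule, 3 cuts → 4 fragments:
  3109 − 0 = 3109 bp
  4331 − 3109 = 1222 bp
  5496 − 4331 = 1165 bp
  5759 − 5496 = 263 bp
Sorted largest to smallest: 3109, 1222, 1165, 263 bp.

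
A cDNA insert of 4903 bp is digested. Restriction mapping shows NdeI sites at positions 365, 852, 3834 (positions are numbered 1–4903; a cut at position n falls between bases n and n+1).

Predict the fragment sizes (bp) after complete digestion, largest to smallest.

2982, 1069, 487, 365 bp

Linear molecule, 3 cuts → 4 fragments:
  365 − 0 = 365 bp
  852 − 365 = 487 bp
  3834 − 852 = 2982 bp
  4903 − 3834 = 1069 bp
Sorted largest to smallest: 2982, 1069, 487, 365 bp.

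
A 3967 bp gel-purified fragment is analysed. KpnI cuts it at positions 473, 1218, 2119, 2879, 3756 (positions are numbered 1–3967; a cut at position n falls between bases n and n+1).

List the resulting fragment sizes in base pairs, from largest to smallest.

Linear molecule, 5 cuts → 6 fragments:
  473 − 0 = 473 bp
  1218 − 473 = 745 bp
  2119 − 1218 = 901 bp
  2879 − 2119 = 760 bp
  3756 − 2879 = 877 bp
  3967 − 3756 = 211 bp
Sorted largest to smallest: 901, 877, 760, 745, 473, 211 bp.

901, 877, 760, 745, 473, 211 bp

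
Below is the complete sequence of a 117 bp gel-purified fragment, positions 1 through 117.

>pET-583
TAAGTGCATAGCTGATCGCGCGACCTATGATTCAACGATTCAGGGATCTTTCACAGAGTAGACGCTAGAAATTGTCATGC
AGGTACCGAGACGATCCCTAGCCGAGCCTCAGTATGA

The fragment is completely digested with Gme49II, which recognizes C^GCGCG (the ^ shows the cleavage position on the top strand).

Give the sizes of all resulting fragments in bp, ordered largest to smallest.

The Gme49II site (CGCGCG) starts at position 17.
Gme49II cuts after the first base of each site, so after position 17.
Linear molecule, 1 cut → 2 fragments:
  1–17 → 17 bp
  18–117 → 100 bp
Sorted largest to smallest: 100, 17 bp.

100, 17 bp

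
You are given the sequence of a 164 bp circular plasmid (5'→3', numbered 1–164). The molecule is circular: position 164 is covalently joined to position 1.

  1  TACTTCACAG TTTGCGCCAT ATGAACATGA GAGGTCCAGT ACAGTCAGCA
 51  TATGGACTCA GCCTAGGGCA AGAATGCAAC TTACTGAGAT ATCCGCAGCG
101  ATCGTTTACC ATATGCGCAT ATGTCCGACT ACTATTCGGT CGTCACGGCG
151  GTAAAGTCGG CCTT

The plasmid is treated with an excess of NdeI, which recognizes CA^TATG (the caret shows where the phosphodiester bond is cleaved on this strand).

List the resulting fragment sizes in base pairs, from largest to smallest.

64, 61, 31, 8 bp

NdeI sites (CATATG) start at positions 18, 49, 110, 118.
NdeI cuts after base 2 of each site, so after positions 19, 50, 111, 119.
Circular molecule, 4 cuts → 4 fragments:
  20–50 → 31 bp
  51–111 → 61 bp
  112–119 → 8 bp
  120–164 then 1–19 → 45 + 19 = 64 bp
Sorted largest to smallest: 64, 61, 31, 8 bp.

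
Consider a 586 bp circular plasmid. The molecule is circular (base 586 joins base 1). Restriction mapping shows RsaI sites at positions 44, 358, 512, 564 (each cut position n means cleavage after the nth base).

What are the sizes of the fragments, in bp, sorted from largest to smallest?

Circular molecule, 4 cuts → 4 fragments:
  358 − 44 = 314 bp
  512 − 358 = 154 bp
  564 − 512 = 52 bp
  wrap: 586 − 564 + 44 = 66 bp
Sorted largest to smallest: 314, 154, 66, 52 bp.

314, 154, 66, 52 bp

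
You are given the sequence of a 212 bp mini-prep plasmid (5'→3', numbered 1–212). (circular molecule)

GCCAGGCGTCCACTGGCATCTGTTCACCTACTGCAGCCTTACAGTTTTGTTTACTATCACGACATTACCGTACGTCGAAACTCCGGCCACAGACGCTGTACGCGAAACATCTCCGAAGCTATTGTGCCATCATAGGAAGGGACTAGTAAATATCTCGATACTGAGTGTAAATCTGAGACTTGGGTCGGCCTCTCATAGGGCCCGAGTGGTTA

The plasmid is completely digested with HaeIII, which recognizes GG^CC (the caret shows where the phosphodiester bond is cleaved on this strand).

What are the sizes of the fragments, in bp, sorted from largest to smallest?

102, 98, 12 bp

HaeIII sites (GGCC) start at positions 85, 187, 199.
HaeIII cuts after base 2 of each site, so after positions 86, 188, 200.
Circular molecule, 3 cuts → 3 fragments:
  87–188 → 102 bp
  189–200 → 12 bp
  201–212 then 1–86 → 12 + 86 = 98 bp
Sorted largest to smallest: 102, 98, 12 bp.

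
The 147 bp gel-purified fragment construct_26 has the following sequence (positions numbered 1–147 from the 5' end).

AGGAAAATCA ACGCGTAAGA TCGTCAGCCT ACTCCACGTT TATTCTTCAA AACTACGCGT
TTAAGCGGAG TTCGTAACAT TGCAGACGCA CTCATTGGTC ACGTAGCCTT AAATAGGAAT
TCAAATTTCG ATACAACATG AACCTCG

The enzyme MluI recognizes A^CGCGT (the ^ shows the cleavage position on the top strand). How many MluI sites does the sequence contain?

2

ACGCGT occurs starting at positions 11, 55.
MluI cuts at 2 sites.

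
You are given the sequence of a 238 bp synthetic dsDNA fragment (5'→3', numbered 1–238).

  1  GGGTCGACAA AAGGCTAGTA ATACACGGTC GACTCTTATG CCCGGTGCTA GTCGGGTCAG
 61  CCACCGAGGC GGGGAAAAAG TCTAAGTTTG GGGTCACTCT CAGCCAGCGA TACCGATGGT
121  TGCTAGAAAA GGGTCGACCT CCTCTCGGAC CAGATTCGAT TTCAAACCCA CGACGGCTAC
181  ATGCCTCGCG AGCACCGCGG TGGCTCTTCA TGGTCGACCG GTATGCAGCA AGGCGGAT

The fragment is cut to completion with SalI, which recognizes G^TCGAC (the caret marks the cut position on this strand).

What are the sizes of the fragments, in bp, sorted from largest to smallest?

SalI sites (GTCGAC) start at positions 3, 28, 133, 213.
SalI cuts after the first base of each site, so after positions 3, 28, 133, 213.
Linear molecule, 4 cuts → 5 fragments:
  1–3 → 3 bp
  4–28 → 25 bp
  29–133 → 105 bp
  134–213 → 80 bp
  214–238 → 25 bp
Sorted largest to smallest: 105, 80, 25, 25, 3 bp.

105, 80, 25, 25, 3 bp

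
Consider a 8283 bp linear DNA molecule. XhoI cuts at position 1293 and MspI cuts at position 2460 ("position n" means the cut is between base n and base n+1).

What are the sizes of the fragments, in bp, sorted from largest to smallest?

5823, 1293, 1167 bp

Combined cut positions (sorted): 1293, 2460.
Linear molecule, 2 cuts → 3 fragments:
  1293 − 0 = 1293 bp
  2460 − 1293 = 1167 bp
  8283 − 2460 = 5823 bp
Sorted largest to smallest: 5823, 1293, 1167 bp.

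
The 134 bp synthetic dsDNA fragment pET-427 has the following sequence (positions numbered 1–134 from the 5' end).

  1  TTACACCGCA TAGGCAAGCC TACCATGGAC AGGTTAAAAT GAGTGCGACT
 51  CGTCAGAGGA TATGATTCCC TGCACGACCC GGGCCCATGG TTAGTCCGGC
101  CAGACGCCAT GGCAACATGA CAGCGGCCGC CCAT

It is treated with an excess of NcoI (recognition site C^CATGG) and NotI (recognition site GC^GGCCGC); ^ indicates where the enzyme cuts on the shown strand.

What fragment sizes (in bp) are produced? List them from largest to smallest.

NcoI sites (CCATGG) start at positions 23, 85, 107.
NcoI cuts after the first base of each site, so after positions 23, 85, 107.
The NotI site (GCGGCCGC) starts at position 123.
NotI cuts after base 2 of each site, so after position 124.
Combined cut positions: 23, 85, 107, 124.
Linear molecule, 4 cuts → 5 fragments:
  1–23 → 23 bp
  24–85 → 62 bp
  86–107 → 22 bp
  108–124 → 17 bp
  125–134 → 10 bp
Sorted largest to smallest: 62, 23, 22, 17, 10 bp.

62, 23, 22, 17, 10 bp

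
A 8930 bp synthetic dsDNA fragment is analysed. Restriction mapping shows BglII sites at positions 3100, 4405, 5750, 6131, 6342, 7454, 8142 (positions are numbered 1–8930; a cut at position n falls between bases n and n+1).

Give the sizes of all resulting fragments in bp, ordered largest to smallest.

Linear molecule, 7 cuts → 8 fragments:
  3100 − 0 = 3100 bp
  4405 − 3100 = 1305 bp
  5750 − 4405 = 1345 bp
  6131 − 5750 = 381 bp
  6342 − 6131 = 211 bp
  7454 − 6342 = 1112 bp
  8142 − 7454 = 688 bp
  8930 − 8142 = 788 bp
Sorted largest to smallest: 3100, 1345, 1305, 1112, 788, 688, 381, 211 bp.

3100, 1345, 1305, 1112, 788, 688, 381, 211 bp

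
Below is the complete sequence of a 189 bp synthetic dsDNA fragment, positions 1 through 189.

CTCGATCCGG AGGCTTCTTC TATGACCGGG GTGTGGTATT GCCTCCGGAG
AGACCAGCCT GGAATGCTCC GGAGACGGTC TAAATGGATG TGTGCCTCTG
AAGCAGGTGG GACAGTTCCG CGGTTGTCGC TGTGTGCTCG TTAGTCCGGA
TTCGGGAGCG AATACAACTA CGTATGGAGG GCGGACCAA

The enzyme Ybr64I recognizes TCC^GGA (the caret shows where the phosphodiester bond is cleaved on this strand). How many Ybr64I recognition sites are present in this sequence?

TCCGGA occurs starting at positions 6, 44, 68, 145.
Ybr64I cuts at 4 sites.

4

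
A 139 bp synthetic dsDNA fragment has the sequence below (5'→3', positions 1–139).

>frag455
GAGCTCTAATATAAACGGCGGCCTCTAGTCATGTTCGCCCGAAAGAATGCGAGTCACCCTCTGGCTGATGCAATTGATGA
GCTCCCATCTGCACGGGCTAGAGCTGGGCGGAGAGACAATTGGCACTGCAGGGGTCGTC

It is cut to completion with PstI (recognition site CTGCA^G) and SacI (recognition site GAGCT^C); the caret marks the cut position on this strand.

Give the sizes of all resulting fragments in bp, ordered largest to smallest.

78, 47, 9, 5 bp

The PstI site (CTGCAG) starts at position 126.
PstI cuts after base 5 of each site (before the last base), so after position 130.
SacI sites (GAGCTC) start at positions 1, 79.
SacI cuts after base 5 of each site (before the last base), so after positions 5, 83.
Combined cut positions: 5, 83, 130.
Linear molecule, 3 cuts → 4 fragments:
  1–5 → 5 bp
  6–83 → 78 bp
  84–130 → 47 bp
  131–139 → 9 bp
Sorted largest to smallest: 78, 47, 9, 5 bp.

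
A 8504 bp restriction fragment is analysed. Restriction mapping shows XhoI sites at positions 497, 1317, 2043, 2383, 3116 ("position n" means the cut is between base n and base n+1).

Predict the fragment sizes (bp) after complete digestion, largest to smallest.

Linear molecule, 5 cuts → 6 fragments:
  497 − 0 = 497 bp
  1317 − 497 = 820 bp
  2043 − 1317 = 726 bp
  2383 − 2043 = 340 bp
  3116 − 2383 = 733 bp
  8504 − 3116 = 5388 bp
Sorted largest to smallest: 5388, 820, 733, 726, 497, 340 bp.

5388, 820, 733, 726, 497, 340 bp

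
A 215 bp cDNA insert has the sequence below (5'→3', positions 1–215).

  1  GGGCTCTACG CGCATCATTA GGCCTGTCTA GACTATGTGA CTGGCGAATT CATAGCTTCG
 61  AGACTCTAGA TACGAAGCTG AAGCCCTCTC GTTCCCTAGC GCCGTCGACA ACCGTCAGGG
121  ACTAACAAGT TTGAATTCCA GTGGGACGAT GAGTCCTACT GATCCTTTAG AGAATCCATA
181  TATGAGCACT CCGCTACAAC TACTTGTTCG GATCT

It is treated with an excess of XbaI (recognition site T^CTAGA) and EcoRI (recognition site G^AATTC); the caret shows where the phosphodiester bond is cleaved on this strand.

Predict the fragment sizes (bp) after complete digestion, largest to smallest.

82, 68, 27, 19, 19 bp

XbaI sites (TCTAGA) start at positions 27, 65.
XbaI cuts after the first base of each site, so after positions 27, 65.
EcoRI sites (GAATTC) start at positions 46, 133.
EcoRI cuts after the first base of each site, so after positions 46, 133.
Combined cut positions: 27, 46, 65, 133.
Linear molecule, 4 cuts → 5 fragments:
  1–27 → 27 bp
  28–46 → 19 bp
  47–65 → 19 bp
  66–133 → 68 bp
  134–215 → 82 bp
Sorted largest to smallest: 82, 68, 27, 19, 19 bp.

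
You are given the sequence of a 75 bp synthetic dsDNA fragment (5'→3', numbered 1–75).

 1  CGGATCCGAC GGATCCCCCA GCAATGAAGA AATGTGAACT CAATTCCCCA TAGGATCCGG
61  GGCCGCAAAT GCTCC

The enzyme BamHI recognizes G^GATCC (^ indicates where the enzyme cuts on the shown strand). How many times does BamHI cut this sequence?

GGATCC occurs starting at positions 2, 11, 53.
BamHI cuts at 3 sites.

3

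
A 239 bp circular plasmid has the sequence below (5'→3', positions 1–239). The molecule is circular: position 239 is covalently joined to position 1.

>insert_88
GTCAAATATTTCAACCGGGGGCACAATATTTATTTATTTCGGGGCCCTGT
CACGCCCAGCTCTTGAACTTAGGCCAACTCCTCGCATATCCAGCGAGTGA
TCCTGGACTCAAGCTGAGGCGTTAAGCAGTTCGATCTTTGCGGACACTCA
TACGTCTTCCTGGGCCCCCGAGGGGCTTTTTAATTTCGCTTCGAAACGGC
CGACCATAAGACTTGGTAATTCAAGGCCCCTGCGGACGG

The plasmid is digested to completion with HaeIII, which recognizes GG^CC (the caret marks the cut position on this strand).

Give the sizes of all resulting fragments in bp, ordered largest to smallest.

HaeIII sites (GGCC) start at positions 43, 72, 163, 198, 225.
HaeIII cuts after base 2 of each site, so after positions 44, 73, 164, 199, 226.
Circular molecule, 5 cuts → 5 fragments:
  45–73 → 29 bp
  74–164 → 91 bp
  165–199 → 35 bp
  200–226 → 27 bp
  227–239 then 1–44 → 13 + 44 = 57 bp
Sorted largest to smallest: 91, 57, 35, 29, 27 bp.

91, 57, 35, 29, 27 bp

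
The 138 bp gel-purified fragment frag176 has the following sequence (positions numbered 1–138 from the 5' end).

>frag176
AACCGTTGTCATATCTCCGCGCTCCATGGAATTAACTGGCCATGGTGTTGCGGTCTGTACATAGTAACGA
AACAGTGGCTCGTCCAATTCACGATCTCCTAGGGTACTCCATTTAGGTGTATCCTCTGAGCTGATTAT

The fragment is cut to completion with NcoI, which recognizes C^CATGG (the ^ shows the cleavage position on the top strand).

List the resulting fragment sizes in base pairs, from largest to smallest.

98, 24, 16 bp

NcoI sites (CCATGG) start at positions 24, 40.
NcoI cuts after the first base of each site, so after positions 24, 40.
Linear molecule, 2 cuts → 3 fragments:
  1–24 → 24 bp
  25–40 → 16 bp
  41–138 → 98 bp
Sorted largest to smallest: 98, 24, 16 bp.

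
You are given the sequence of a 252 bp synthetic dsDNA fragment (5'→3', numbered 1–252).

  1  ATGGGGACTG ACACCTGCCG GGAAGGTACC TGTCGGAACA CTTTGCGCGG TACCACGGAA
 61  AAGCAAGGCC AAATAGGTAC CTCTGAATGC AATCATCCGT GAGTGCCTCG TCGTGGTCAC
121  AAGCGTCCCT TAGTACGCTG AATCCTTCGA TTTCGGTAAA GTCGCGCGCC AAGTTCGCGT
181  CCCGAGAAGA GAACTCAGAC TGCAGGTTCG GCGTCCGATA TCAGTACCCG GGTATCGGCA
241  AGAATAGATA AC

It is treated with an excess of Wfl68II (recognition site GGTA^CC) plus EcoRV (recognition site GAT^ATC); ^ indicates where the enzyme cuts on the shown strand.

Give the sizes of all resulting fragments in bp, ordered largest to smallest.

Wfl68II sites (GGTACC) start at positions 25, 49, 76.
Wfl68II cuts after base 4 of each site, so after positions 28, 52, 79.
The EcoRV site (GATATC) starts at position 217.
EcoRV cuts after base 3 of each site, so after position 219.
Combined cut positions: 28, 52, 79, 219.
Linear molecule, 4 cuts → 5 fragments:
  1–28 → 28 bp
  29–52 → 24 bp
  53–79 → 27 bp
  80–219 → 140 bp
  220–252 → 33 bp
Sorted largest to smallest: 140, 33, 28, 27, 24 bp.

140, 33, 28, 27, 24 bp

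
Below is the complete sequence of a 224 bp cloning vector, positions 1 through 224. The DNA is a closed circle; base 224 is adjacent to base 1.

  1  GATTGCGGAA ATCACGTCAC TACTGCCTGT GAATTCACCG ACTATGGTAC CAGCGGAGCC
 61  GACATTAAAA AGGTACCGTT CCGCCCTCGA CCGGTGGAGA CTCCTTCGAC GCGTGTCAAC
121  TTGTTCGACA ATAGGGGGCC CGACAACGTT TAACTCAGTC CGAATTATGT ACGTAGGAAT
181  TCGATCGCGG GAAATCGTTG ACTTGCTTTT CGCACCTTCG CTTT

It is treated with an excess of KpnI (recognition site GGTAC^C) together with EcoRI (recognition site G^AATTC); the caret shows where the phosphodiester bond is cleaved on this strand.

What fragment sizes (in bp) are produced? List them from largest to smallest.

101, 78, 26, 19 bp

KpnI sites (GGTACC) start at positions 46, 72.
KpnI cuts after base 5 of each site (before the last base), so after positions 50, 76.
EcoRI sites (GAATTC) start at positions 31, 177.
EcoRI cuts after the first base of each site, so after positions 31, 177.
Combined cut positions: 31, 50, 76, 177.
Circular molecule, 4 cuts → 4 fragments:
  32–50 → 19 bp
  51–76 → 26 bp
  77–177 → 101 bp
  178–224 then 1–31 → 47 + 31 = 78 bp
Sorted largest to smallest: 101, 78, 26, 19 bp.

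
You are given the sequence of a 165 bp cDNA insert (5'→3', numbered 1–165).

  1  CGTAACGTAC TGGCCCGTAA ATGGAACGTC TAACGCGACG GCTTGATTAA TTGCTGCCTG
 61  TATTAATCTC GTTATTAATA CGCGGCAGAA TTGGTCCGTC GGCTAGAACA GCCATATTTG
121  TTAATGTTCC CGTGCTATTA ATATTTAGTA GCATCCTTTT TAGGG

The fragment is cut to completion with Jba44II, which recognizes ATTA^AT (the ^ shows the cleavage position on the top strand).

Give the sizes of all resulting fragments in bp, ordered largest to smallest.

63, 49, 25, 16, 12 bp

Jba44II sites (ATTAAT) start at positions 46, 62, 74, 137.
Jba44II cuts after base 4 of each site, so after positions 49, 65, 77, 140.
Linear molecule, 4 cuts → 5 fragments:
  1–49 → 49 bp
  50–65 → 16 bp
  66–77 → 12 bp
  78–140 → 63 bp
  141–165 → 25 bp
Sorted largest to smallest: 63, 49, 25, 16, 12 bp.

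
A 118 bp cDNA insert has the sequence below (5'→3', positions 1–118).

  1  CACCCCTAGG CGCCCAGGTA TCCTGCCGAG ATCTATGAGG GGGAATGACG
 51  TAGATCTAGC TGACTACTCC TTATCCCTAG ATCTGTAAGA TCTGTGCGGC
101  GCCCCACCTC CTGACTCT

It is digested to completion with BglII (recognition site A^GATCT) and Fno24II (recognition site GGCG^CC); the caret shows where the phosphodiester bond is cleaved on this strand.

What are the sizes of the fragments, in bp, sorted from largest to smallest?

BglII sites (AGATCT) start at positions 29, 52, 79, 88.
BglII cuts after the first base of each site, so after positions 29, 52, 79, 88.
Fno24II sites (GGCGCC) start at positions 9, 98.
Fno24II cuts after base 4 of each site, so after positions 12, 101.
Combined cut positions: 12, 29, 52, 79, 88, 101.
Linear molecule, 6 cuts → 7 fragments:
  1–12 → 12 bp
  13–29 → 17 bp
  30–52 → 23 bp
  53–79 → 27 bp
  80–88 → 9 bp
  89–101 → 13 bp
  102–118 → 17 bp
Sorted largest to smallest: 27, 23, 17, 17, 13, 12, 9 bp.

27, 23, 17, 17, 13, 12, 9 bp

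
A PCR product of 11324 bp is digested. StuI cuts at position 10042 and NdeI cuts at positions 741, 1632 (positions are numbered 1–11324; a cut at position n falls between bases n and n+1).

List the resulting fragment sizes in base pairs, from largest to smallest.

Combined cut positions (sorted): 741, 1632, 10042.
Linear molecule, 3 cuts → 4 fragments:
  741 − 0 = 741 bp
  1632 − 741 = 891 bp
  10042 − 1632 = 8410 bp
  11324 − 10042 = 1282 bp
Sorted largest to smallest: 8410, 1282, 891, 741 bp.

8410, 1282, 891, 741 bp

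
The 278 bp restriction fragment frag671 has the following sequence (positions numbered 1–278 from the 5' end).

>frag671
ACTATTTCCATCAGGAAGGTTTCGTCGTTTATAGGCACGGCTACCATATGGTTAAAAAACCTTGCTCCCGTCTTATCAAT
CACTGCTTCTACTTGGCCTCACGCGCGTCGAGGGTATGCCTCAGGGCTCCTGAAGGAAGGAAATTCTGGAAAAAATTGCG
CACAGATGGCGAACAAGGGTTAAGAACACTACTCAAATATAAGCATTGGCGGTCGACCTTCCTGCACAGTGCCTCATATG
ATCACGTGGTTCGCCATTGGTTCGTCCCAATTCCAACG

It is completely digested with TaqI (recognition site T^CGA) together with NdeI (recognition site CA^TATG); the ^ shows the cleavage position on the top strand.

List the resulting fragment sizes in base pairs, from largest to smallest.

105, 62, 46, 42, 23 bp

TaqI sites (TCGA) start at positions 108, 213.
TaqI cuts after the first base of each site, so after positions 108, 213.
NdeI sites (CATATG) start at positions 45, 235.
NdeI cuts after base 2 of each site, so after positions 46, 236.
Combined cut positions: 46, 108, 213, 236.
Linear molecule, 4 cuts → 5 fragments:
  1–46 → 46 bp
  47–108 → 62 bp
  109–213 → 105 bp
  214–236 → 23 bp
  237–278 → 42 bp
Sorted largest to smallest: 105, 62, 46, 42, 23 bp.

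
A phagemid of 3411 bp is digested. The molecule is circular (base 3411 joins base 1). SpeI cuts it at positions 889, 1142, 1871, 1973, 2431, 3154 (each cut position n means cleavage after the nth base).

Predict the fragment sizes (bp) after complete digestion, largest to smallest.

1146, 729, 723, 458, 253, 102 bp

Circular molecule, 6 cuts → 6 fragments:
  1142 − 889 = 253 bp
  1871 − 1142 = 729 bp
  1973 − 1871 = 102 bp
  2431 − 1973 = 458 bp
  3154 − 2431 = 723 bp
  wrap: 3411 − 3154 + 889 = 1146 bp
Sorted largest to smallest: 1146, 729, 723, 458, 253, 102 bp.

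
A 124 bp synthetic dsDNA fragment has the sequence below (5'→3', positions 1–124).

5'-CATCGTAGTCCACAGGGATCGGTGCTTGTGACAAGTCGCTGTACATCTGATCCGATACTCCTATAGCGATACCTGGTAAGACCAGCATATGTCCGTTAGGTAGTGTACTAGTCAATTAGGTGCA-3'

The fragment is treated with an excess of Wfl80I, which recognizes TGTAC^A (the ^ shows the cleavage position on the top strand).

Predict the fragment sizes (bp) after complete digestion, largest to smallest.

The Wfl80I site (TGTACA) starts at position 40.
Wfl80I cuts after base 5 of each site (before the last base), so after position 44.
Linear molecule, 1 cut → 2 fragments:
  1–44 → 44 bp
  45–124 → 80 bp
Sorted largest to smallest: 80, 44 bp.

80, 44 bp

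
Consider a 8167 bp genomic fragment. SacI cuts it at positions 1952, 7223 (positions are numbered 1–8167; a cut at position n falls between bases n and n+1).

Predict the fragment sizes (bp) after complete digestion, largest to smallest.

5271, 1952, 944 bp

Linear molecule, 2 cuts → 3 fragments:
  1952 − 0 = 1952 bp
  7223 − 1952 = 5271 bp
  8167 − 7223 = 944 bp
Sorted largest to smallest: 5271, 1952, 944 bp.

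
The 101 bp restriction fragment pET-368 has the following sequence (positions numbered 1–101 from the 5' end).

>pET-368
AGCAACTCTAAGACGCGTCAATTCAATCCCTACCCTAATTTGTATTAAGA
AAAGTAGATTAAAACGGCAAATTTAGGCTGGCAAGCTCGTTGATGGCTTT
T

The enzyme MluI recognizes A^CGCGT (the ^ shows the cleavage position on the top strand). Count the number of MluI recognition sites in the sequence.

1

ACGCGT occurs starting at position 13.
MluI cuts at 1 site.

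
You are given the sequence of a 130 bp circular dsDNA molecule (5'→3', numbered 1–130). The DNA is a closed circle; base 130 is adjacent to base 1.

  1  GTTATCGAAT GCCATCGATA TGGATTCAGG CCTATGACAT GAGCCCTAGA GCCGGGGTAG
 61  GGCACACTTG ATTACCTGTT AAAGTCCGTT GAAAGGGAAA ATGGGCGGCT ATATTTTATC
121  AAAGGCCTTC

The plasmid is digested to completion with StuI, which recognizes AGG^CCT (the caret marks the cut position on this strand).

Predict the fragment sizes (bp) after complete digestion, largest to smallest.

StuI sites (AGGCCT) start at positions 28, 123.
StuI cuts after base 3 of each site, so after positions 30, 125.
Circular molecule, 2 cuts → 2 fragments:
  31–125 → 95 bp
  126–130 then 1–30 → 5 + 30 = 35 bp
Sorted largest to smallest: 95, 35 bp.

95, 35 bp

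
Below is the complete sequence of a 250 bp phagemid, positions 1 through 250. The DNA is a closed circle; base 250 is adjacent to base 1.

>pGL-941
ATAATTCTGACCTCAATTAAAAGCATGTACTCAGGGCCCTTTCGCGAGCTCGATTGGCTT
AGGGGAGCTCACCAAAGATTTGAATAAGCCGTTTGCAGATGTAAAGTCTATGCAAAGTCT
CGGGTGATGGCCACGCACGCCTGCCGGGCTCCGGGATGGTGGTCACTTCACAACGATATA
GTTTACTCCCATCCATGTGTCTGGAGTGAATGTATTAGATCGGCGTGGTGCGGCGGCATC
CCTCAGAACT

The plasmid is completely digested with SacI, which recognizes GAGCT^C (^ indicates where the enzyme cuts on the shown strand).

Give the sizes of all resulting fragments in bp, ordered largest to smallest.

231, 19 bp

SacI sites (GAGCTC) start at positions 46, 65.
SacI cuts after base 5 of each site (before the last base), so after positions 50, 69.
Circular molecule, 2 cuts → 2 fragments:
  51–69 → 19 bp
  70–250 then 1–50 → 181 + 50 = 231 bp
Sorted largest to smallest: 231, 19 bp.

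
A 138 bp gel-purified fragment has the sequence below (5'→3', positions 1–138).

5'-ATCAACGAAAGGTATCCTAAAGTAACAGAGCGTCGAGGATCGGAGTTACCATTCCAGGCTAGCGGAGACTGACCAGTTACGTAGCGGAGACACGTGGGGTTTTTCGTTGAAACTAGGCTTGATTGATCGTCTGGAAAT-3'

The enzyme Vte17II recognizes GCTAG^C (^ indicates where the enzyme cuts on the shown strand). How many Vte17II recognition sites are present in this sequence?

1

GCTAGC occurs starting at position 58.
Vte17II cuts at 1 site.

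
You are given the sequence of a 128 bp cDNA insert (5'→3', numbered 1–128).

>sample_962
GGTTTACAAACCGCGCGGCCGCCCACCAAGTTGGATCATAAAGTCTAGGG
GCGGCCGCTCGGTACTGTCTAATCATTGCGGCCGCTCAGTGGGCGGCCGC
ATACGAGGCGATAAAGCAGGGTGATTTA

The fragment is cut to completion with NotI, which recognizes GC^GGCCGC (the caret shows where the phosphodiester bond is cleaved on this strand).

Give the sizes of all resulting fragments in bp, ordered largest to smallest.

36, 34, 27, 16, 15 bp

NotI sites (GCGGCCGC) start at positions 15, 51, 78, 93.
NotI cuts after base 2 of each site, so after positions 16, 52, 79, 94.
Linear molecule, 4 cuts → 5 fragments:
  1–16 → 16 bp
  17–52 → 36 bp
  53–79 → 27 bp
  80–94 → 15 bp
  95–128 → 34 bp
Sorted largest to smallest: 36, 34, 27, 16, 15 bp.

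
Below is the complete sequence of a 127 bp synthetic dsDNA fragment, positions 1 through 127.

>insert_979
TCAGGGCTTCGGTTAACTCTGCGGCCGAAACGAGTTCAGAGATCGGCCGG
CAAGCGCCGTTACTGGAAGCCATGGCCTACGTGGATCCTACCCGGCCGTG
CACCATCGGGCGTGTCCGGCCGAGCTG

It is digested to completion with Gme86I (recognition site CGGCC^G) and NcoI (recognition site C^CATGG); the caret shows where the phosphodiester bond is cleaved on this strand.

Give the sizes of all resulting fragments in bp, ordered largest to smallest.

Gme86I sites (CGGCCG) start at positions 22, 44, 93, 117.
Gme86I cuts after base 5 of each site (before the last base), so after positions 26, 48, 97, 121.
The NcoI site (CCATGG) starts at position 70.
NcoI cuts after the first base of each site, so after position 70.
Combined cut positions: 26, 48, 70, 97, 121.
Linear molecule, 5 cuts → 6 fragments:
  1–26 → 26 bp
  27–48 → 22 bp
  49–70 → 22 bp
  71–97 → 27 bp
  98–121 → 24 bp
  122–127 → 6 bp
Sorted largest to smallest: 27, 26, 24, 22, 22, 6 bp.

27, 26, 24, 22, 22, 6 bp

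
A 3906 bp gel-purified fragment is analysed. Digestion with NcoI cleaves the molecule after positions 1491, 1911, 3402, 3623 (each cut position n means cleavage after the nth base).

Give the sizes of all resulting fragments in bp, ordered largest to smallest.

1491, 1491, 420, 283, 221 bp

Linear molecule, 4 cuts → 5 fragments:
  1491 − 0 = 1491 bp
  1911 − 1491 = 420 bp
  3402 − 1911 = 1491 bp
  3623 − 3402 = 221 bp
  3906 − 3623 = 283 bp
Sorted largest to smallest: 1491, 1491, 420, 283, 221 bp.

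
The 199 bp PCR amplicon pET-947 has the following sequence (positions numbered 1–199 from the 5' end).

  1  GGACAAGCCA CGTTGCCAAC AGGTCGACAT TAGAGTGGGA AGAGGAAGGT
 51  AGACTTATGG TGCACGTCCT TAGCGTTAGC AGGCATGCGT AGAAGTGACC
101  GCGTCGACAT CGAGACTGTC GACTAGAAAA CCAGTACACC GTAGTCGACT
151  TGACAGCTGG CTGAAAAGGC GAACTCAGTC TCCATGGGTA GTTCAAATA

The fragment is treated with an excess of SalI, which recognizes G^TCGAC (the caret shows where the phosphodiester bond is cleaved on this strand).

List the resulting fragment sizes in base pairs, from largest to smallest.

80, 55, 26, 23, 15 bp

SalI sites (GTCGAC) start at positions 23, 103, 118, 144.
SalI cuts after the first base of each site, so after positions 23, 103, 118, 144.
Linear molecule, 4 cuts → 5 fragments:
  1–23 → 23 bp
  24–103 → 80 bp
  104–118 → 15 bp
  119–144 → 26 bp
  145–199 → 55 bp
Sorted largest to smallest: 80, 55, 26, 23, 15 bp.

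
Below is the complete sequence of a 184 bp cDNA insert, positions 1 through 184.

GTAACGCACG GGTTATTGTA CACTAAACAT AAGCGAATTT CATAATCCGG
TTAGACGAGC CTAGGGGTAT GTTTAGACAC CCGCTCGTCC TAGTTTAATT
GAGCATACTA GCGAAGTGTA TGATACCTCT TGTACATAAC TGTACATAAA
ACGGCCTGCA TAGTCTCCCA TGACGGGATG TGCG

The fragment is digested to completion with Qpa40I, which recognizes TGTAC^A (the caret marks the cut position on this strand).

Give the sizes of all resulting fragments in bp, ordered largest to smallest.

Qpa40I sites (TGTACA) start at positions 17, 131, 141.
Qpa40I cuts after base 5 of each site (before the last base), so after positions 21, 135, 145.
Linear molecule, 3 cuts → 4 fragments:
  1–21 → 21 bp
  22–135 → 114 bp
  136–145 → 10 bp
  146–184 → 39 bp
Sorted largest to smallest: 114, 39, 21, 10 bp.

114, 39, 21, 10 bp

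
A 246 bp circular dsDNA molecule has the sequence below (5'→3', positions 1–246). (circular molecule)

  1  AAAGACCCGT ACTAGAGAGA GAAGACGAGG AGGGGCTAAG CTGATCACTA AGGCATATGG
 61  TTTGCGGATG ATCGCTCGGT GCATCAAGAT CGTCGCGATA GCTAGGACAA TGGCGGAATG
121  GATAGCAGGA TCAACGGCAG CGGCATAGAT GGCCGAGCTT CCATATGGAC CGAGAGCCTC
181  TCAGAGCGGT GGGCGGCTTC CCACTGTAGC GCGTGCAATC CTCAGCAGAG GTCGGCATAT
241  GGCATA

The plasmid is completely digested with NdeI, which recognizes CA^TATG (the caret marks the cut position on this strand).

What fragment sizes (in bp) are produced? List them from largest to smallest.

108, 74, 64 bp

NdeI sites (CATATG) start at positions 54, 162, 236.
NdeI cuts after base 2 of each site, so after positions 55, 163, 237.
Circular molecule, 3 cuts → 3 fragments:
  56–163 → 108 bp
  164–237 → 74 bp
  238–246 then 1–55 → 9 + 55 = 64 bp
Sorted largest to smallest: 108, 74, 64 bp.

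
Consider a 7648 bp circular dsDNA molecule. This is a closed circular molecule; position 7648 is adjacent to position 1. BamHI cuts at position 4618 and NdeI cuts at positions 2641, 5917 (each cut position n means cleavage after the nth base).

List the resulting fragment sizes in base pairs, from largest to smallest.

Combined cut positions (sorted): 2641, 4618, 5917.
Circular molecule, 3 cuts → 3 fragments:
  4618 − 2641 = 1977 bp
  5917 − 4618 = 1299 bp
  wrap: 7648 − 5917 + 2641 = 4372 bp
Sorted largest to smallest: 4372, 1977, 1299 bp.

4372, 1977, 1299 bp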